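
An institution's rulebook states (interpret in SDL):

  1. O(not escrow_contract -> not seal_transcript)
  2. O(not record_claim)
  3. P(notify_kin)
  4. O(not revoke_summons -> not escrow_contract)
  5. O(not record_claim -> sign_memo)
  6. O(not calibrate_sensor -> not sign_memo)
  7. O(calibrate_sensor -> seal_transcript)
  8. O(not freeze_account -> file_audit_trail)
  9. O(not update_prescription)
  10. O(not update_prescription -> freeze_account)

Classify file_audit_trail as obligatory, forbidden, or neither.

Premise 8 is O(not freeze_account -> file_audit_trail), but O(not freeze_account) is not derivable from the premises, so it does not yield O(file_audit_trail).
No premise or chain of K-axiom applications forces O(file_audit_trail), and none forces O(not file_audit_trail). So file_audit_trail is neither obligatory nor forbidden under these norms.

Neither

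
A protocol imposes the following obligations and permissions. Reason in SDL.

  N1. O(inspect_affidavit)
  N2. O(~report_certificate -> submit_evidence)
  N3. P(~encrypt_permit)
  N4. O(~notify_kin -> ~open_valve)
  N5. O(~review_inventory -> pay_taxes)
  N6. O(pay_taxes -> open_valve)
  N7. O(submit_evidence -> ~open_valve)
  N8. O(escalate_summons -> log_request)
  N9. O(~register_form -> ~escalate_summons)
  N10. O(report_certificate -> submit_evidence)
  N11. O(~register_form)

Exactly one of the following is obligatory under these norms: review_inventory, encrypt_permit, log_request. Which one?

review_inventory

Premises 2 and 10 cover both cases: O(~report_certificate -> submit_evidence) and O(report_certificate -> submit_evidence). Since ~report_certificate ∨ report_certificate is a tautology, O(submit_evidence) follows.
From O(submit_evidence) and premise 7, O(submit_evidence -> ~open_valve), we obtain O(~open_valve).
The contrapositive of premise 6 (O(pay_taxes -> open_valve)) is O(~open_valve -> ~pay_taxes), and O(~open_valve) is already established, so O(~pay_taxes).
Premise 5 is O(~review_inventory -> pay_taxes); contrapositively O(~pay_taxes -> review_inventory). Since O(~pay_taxes) holds, K gives O(review_inventory).
So O(review_inventory) holds — review_inventory is obligatory. None of the other listed options is made obligatory by any chain of premises.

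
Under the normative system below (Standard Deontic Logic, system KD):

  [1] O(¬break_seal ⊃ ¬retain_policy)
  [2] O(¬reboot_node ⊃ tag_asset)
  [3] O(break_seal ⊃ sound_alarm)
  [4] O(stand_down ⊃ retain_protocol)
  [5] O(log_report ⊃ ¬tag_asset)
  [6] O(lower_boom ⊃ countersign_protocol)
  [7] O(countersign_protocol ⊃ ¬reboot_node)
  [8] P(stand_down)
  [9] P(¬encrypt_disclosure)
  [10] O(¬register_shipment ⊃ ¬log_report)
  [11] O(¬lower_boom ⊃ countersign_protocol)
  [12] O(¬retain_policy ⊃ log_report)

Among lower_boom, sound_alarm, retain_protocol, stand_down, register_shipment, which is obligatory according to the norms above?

sound_alarm

Premises 6 and 11 cover both cases: O(lower_boom ⊃ countersign_protocol) and O(¬lower_boom ⊃ countersign_protocol). Since lower_boom ∨ ¬lower_boom is a tautology, O(countersign_protocol) follows.
With premise 7, O(countersign_protocol ⊃ ¬reboot_node), the K-axiom yields O(¬reboot_node).
Applying K to premise 2 (O(¬reboot_node ⊃ tag_asset)) and O(¬reboot_node) yields O(tag_asset).
The contrapositive of premise 5 (O(log_report ⊃ ¬tag_asset)) is O(tag_asset ⊃ ¬log_report), and O(tag_asset) is already established, so O(¬log_report).
Premise 12 is O(¬retain_policy ⊃ log_report); contrapositively O(¬log_report ⊃ retain_policy). Since O(¬log_report) holds, K gives O(retain_policy).
The contrapositive of premise 1 (O(¬break_seal ⊃ ¬retain_policy)) is O(retain_policy ⊃ break_seal), and O(retain_policy) is already established, so O(break_seal).
Applying K to premise 3 (O(break_seal ⊃ sound_alarm)) and O(break_seal) yields O(sound_alarm).
So O(sound_alarm) holds — sound_alarm is obligatory. None of the other listed options is made obligatory by any chain of premises.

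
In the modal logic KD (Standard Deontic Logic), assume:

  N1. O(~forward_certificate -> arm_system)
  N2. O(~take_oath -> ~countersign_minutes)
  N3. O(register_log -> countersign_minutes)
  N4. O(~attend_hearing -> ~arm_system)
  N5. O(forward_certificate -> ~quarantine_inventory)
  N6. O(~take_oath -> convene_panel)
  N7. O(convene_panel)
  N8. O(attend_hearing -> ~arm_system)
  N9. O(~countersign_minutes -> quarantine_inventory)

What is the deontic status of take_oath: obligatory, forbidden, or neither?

By case analysis on ~attend_hearing: premise 4 gives O(~attend_hearing -> ~arm_system) and premise 8 gives O(attend_hearing -> ~arm_system), so O(~arm_system) either way.
The contrapositive of premise 1 (O(~forward_certificate -> arm_system)) is O(~arm_system -> forward_certificate), and O(~arm_system) is already established, so O(forward_certificate).
Applying K to premise 5 (O(forward_certificate -> ~quarantine_inventory)) and O(forward_certificate) yields O(~quarantine_inventory).
Premise 9 is O(~countersign_minutes -> quarantine_inventory); contrapositively O(~quarantine_inventory -> countersign_minutes). Since O(~quarantine_inventory) holds, K gives O(countersign_minutes).
Premise 2 is O(~take_oath -> ~countersign_minutes); contrapositively O(countersign_minutes -> take_oath). Since O(countersign_minutes) holds, K gives O(take_oath).
Premises 3, 6, 7 do not contribute to this derivation.
Hence take_oath is obligatory.

Obligatory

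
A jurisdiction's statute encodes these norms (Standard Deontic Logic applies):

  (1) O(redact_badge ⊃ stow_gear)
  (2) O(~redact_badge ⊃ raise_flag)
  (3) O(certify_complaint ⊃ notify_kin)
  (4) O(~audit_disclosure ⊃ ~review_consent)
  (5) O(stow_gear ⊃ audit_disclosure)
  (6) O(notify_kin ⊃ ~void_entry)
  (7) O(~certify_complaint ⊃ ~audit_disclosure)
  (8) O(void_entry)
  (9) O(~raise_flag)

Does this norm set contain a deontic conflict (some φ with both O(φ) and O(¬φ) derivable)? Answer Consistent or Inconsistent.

Premise 9 states O(~raise_flag) outright.
Premise 2, O(~redact_badge ⊃ raise_flag), contraposes to O(~raise_flag ⊃ redact_badge); with O(~raise_flag) we get O(redact_badge).
Premise 1 is O(redact_badge ⊃ stow_gear); since O(redact_badge), deontic closure gives O(stow_gear).
Applying K to premise 5 (O(stow_gear ⊃ audit_disclosure)) and O(stow_gear) yields O(audit_disclosure).
Premise 7, O(~certify_complaint ⊃ ~audit_disclosure), contraposes to O(audit_disclosure ⊃ certify_complaint); with O(audit_disclosure) we get O(certify_complaint).
Applying K to premise 3 (O(certify_complaint ⊃ notify_kin)) and O(certify_complaint) yields O(notify_kin).
From O(notify_kin) and premise 6, O(notify_kin ⊃ ~void_entry), we obtain O(~void_entry).
However, premise 8 gives O(void_entry).
We now have both O(~void_entry) and O(void_entry) — void_entry is simultaneously obligatory and forbidden, violating the D-axiom.

Inconsistent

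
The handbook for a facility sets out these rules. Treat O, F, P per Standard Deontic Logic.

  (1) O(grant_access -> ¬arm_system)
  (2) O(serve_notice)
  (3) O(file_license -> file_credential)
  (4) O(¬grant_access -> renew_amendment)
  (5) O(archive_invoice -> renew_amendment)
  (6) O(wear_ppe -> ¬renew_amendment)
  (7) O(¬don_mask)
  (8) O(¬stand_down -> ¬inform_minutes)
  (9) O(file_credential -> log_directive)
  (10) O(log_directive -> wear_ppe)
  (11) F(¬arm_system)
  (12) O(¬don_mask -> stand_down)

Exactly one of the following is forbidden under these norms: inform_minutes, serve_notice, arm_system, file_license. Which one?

file_license

F(¬arm_system) at premise 11 means O(arm_system).
Premise 1 is O(grant_access -> ¬arm_system); contrapositively O(arm_system -> ¬grant_access). Since O(arm_system) holds, K gives O(¬grant_access).
Applying K to premise 4 (O(¬grant_access -> renew_amendment)) and O(¬grant_access) yields O(renew_amendment).
Premise 6 is O(wear_ppe -> ¬renew_amendment); contrapositively O(renew_amendment -> ¬wear_ppe). Since O(renew_amendment) holds, K gives O(¬wear_ppe).
Premise 10 is O(log_directive -> wear_ppe); contrapositively O(¬wear_ppe -> ¬log_directive). Since O(¬wear_ppe) holds, K gives O(¬log_directive).
Premise 9 is O(file_credential -> log_directive); contrapositively O(¬log_directive -> ¬file_credential). Since O(¬log_directive) holds, K gives O(¬file_credential).
Premise 3 is O(file_license -> file_credential); contrapositively O(¬file_credential -> ¬file_license). Since O(¬file_credential) holds, K gives O(¬file_license).
So O(¬file_license) holds, i.e. file_license is forbidden. None of the other listed options is forbidden under the premises.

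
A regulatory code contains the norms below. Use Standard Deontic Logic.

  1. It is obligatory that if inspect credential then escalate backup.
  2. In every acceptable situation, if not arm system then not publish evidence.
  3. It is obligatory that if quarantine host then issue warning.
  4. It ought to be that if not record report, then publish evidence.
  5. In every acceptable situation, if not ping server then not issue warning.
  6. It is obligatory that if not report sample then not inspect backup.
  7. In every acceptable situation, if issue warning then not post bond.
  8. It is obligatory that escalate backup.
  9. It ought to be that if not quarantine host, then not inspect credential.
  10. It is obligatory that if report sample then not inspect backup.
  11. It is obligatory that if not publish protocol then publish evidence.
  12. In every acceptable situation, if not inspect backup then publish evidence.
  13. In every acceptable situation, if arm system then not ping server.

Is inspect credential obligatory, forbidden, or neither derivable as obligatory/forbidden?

Premises 6 and 10 cover both cases: O(¬report_sample → ¬inspect_backup) and O(report_sample → ¬inspect_backup). Since ¬report_sample ∨ report_sample is a tautology, O(¬inspect_backup) follows.
From O(¬inspect_backup) and premise 12, O(¬inspect_backup → publish_evidence), we obtain O(publish_evidence).
Premise 2, O(¬arm_system → ¬publish_evidence), contraposes to O(publish_evidence → arm_system); with O(publish_evidence) we get O(arm_system).
Applying K to premise 13 (O(arm_system → ¬ping_server)) and O(arm_system) yields O(¬ping_server).
Applying K to premise 5 (O(¬ping_server → ¬issue_warning)) and O(¬ping_server) yields O(¬issue_warning).
Premise 3, O(quarantine_host → issue_warning), contraposes to O(¬issue_warning → ¬quarantine_host); with O(¬issue_warning) we get O(¬quarantine_host).
From O(¬quarantine_host) and premise 9, O(¬quarantine_host → ¬inspect_credential), we obtain O(¬inspect_credential).
Premises 1, 4, 7, 8, 11 do not contribute to this derivation.
Thus O(¬inspect_credential), which is F(inspect_credential): inspect_credential is forbidden.

Forbidden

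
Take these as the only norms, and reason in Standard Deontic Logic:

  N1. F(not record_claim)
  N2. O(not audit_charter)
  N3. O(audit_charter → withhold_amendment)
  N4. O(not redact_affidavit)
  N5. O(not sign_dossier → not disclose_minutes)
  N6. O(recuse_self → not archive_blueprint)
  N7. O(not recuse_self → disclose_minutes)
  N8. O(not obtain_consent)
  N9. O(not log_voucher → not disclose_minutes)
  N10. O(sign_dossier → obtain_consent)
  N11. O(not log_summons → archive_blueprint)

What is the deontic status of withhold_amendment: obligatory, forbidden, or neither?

Neither

Premise 3 is O(audit_charter → withhold_amendment), but O(audit_charter) is not derivable from the premises, so it does not yield O(withhold_amendment).
No premise or chain of K-axiom applications forces O(withhold_amendment), and none forces O(not withhold_amendment). So withhold_amendment is neither obligatory nor forbidden under these norms.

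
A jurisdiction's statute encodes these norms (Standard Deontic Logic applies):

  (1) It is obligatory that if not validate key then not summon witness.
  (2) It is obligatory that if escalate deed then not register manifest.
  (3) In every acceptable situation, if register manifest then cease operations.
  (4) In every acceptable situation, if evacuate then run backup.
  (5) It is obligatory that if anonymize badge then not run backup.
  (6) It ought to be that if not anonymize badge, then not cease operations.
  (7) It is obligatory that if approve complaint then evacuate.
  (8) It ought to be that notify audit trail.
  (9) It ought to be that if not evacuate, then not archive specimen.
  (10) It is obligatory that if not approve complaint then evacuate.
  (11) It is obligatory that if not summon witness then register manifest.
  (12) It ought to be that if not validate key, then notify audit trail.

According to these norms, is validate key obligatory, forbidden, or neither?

Obligatory

Premises 10 and 7 cover both cases: O(¬approve_complaint → evacuate) and O(approve_complaint → evacuate). Since ¬approve_complaint ∨ approve_complaint is a tautology, O(evacuate) follows.
From O(evacuate) and premise 4, O(evacuate → run_backup), we obtain O(run_backup).
Premise 5, O(anonymize_badge → ¬run_backup), contraposes to O(run_backup → ¬anonymize_badge); with O(run_backup) we get O(¬anonymize_badge).
From O(¬anonymize_badge) and premise 6, O(¬anonymize_badge → ¬cease_operations), we obtain O(¬cease_operations).
Premise 3, O(register_manifest → cease_operations), contraposes to O(¬cease_operations → ¬register_manifest); with O(¬cease_operations) we get O(¬register_manifest).
The contrapositive of premise 11 (O(¬summon_witness → register_manifest)) is O(¬register_manifest → summon_witness), and O(¬register_manifest) is already established, so O(summon_witness).
Premise 1, O(¬validate_key → ¬summon_witness), contraposes to O(summon_witness → validate_key); with O(summon_witness) we get O(validate_key).
Premises 2, 8, 9, 12 do not contribute to this derivation.
Hence validate_key is obligatory.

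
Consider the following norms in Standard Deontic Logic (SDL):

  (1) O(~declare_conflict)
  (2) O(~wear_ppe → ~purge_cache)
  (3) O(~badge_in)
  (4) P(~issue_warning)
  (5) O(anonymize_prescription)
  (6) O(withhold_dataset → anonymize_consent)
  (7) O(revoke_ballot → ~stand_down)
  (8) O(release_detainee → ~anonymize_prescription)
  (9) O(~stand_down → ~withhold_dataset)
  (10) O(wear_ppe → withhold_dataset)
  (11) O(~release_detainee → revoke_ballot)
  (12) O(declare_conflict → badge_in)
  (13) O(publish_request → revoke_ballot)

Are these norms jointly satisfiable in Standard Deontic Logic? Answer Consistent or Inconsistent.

Premise 12 is O(declare_conflict → badge_in), but O(declare_conflict) is not derivable from the premises, so it does not yield O(badge_in).
So O(badge_in) is not derivable, and the apparent clash with O(~badge_in) does not arise.
A world satisfying every obligation exists (e.g. anonymize_consent=false, anonymize_prescription=true, badge_in=false, declare_conflict=false, issue_warning=false, publish_request=false, purge_cache=false, release_detainee=false, revoke_ballot=true, stand_down=false, wear_ppe=false, withhold_dataset=false); no atom is both obligatory and forbidden, so the set is consistent.

Consistent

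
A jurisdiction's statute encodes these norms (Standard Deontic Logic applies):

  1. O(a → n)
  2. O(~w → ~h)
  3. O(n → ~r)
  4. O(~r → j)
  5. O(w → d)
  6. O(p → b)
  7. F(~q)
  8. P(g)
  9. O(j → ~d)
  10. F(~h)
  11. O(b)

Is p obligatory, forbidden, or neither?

Premise 6 is O(p → b); even if O(b) held, inferring O(p) would be affirming the consequent — invalid.
No premise or chain of K-axiom applications forces O(p), and none forces O(~p). So p is neither obligatory nor forbidden under these norms.

Neither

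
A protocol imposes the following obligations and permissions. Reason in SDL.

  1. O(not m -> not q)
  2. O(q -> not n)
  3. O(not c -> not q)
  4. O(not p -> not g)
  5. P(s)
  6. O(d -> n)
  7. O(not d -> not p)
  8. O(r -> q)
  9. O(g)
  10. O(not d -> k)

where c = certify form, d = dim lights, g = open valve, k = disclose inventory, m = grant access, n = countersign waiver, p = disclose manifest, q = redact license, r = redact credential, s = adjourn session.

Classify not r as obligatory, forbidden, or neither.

Premise 9 gives O(g).
Premise 4, O(not p -> not g), contraposes to O(g -> p); with O(g) we get O(p).
Premise 7 is O(not d -> not p); contrapositively O(p -> d). Since O(p) holds, K gives O(d).
Premise 6 is O(d -> n); since O(d), deontic closure gives O(n).
Premise 2 is O(q -> not n); contrapositively O(n -> not q). Since O(n) holds, K gives O(not q).
Premise 8, O(r -> q), contraposes to O(not q -> not r); with O(not q) we get O(not r).
Premises 1, 3, 5, 10 do not contribute to this derivation.
Hence not r is obligatory.

Obligatory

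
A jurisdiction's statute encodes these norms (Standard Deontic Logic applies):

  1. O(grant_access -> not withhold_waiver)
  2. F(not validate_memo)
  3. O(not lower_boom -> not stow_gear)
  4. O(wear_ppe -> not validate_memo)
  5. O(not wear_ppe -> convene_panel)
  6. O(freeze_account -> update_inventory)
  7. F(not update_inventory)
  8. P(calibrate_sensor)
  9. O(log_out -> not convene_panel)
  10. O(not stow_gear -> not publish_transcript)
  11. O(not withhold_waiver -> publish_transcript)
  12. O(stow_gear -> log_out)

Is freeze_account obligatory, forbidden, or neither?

Neither

Premise 6 is O(freeze_account -> update_inventory); even if O(update_inventory) held, inferring O(freeze_account) would be affirming the consequent — invalid.
No premise or chain of K-axiom applications forces O(freeze_account), and none forces O(not freeze_account). So freeze_account is neither obligatory nor forbidden under these norms.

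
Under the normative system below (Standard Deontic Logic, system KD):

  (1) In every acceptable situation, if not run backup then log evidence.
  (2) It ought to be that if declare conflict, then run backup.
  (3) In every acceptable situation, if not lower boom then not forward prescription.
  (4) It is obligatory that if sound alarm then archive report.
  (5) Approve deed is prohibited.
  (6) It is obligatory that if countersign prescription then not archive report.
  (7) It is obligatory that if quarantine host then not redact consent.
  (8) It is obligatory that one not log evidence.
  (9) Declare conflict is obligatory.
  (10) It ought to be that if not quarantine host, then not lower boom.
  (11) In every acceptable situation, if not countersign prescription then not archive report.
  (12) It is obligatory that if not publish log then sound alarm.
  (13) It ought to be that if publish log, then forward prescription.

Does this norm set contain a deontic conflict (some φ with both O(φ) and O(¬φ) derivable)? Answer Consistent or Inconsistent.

Consistent

Premise 1 is O(¬run_backup → log_evidence), but O(¬run_backup) is not derivable from the premises, so it does not yield O(log_evidence).
So O(log_evidence) is not derivable, and the apparent clash with O(¬log_evidence) does not arise.
A world satisfying every obligation exists (e.g. approve_deed=false, archive_report=false, countersign_prescription=false, declare_conflict=true, forward_prescription=true, log_evidence=false, lower_boom=true, publish_log=true, quarantine_host=true, redact_consent=false, run_backup=true, sound_alarm=false); no atom is both obligatory and forbidden, so the set is consistent.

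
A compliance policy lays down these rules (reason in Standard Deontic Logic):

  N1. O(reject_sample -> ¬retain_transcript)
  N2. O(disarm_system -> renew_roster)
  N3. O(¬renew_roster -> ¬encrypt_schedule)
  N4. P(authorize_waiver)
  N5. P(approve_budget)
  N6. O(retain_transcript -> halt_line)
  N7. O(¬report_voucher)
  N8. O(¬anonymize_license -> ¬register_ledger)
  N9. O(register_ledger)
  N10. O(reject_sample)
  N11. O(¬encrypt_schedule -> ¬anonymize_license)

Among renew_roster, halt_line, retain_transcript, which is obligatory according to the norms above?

renew_roster

Premise 9 gives O(register_ledger).
Premise 8, O(¬anonymize_license -> ¬register_ledger), contraposes to O(register_ledger -> anonymize_license); with O(register_ledger) we get O(anonymize_license).
The contrapositive of premise 11 (O(¬encrypt_schedule -> ¬anonymize_license)) is O(anonymize_license -> encrypt_schedule), and O(anonymize_license) is already established, so O(encrypt_schedule).
Premise 3, O(¬renew_roster -> ¬encrypt_schedule), contraposes to O(encrypt_schedule -> renew_roster); with O(encrypt_schedule) we get O(renew_roster).
So O(renew_roster) holds — renew_roster is obligatory. None of the other listed options is made obligatory by any chain of premises.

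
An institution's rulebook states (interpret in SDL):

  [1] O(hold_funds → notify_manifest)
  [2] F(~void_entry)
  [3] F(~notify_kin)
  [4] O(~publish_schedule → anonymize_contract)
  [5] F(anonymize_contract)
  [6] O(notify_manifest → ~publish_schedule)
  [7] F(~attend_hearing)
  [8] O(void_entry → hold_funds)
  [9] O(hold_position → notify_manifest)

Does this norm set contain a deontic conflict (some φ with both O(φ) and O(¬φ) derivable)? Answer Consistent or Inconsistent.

Inconsistent

F(~void_entry) at premise 2 means O(void_entry).
From O(void_entry) and premise 8, O(void_entry → hold_funds), we obtain O(hold_funds).
From O(hold_funds) and premise 1, O(hold_funds → notify_manifest), we obtain O(notify_manifest).
With premise 6, O(notify_manifest → ~publish_schedule), the K-axiom yields O(~publish_schedule).
With premise 4, O(~publish_schedule → anonymize_contract), the K-axiom yields O(anonymize_contract).
However, F(anonymize_contract) at premise 5 amounts to O(~anonymize_contract).
We now have both O(anonymize_contract) and O(~anonymize_contract) — anonymize_contract is simultaneously obligatory and forbidden, violating the D-axiom.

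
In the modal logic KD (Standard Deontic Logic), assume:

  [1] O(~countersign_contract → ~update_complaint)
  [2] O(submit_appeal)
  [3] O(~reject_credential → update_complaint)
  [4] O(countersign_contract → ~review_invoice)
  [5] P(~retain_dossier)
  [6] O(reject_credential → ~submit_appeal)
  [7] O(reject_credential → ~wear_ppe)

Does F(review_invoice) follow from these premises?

Premise 2 states O(submit_appeal) outright.
Premise 6, O(reject_credential → ~submit_appeal), contraposes to O(submit_appeal → ~reject_credential); with O(submit_appeal) we get O(~reject_credential).
With premise 3, O(~reject_credential → update_complaint), the K-axiom yields O(update_complaint).
Premise 1 is O(~countersign_contract → ~update_complaint); contrapositively O(update_complaint → countersign_contract). Since O(update_complaint) holds, K gives O(countersign_contract).
From O(countersign_contract) and premise 4, O(countersign_contract → ~review_invoice), we obtain O(~review_invoice).
Premises 5, 7 do not contribute to this derivation.
So O(~review_invoice) holds, i.e. F(review_invoice). The claim follows.

Yes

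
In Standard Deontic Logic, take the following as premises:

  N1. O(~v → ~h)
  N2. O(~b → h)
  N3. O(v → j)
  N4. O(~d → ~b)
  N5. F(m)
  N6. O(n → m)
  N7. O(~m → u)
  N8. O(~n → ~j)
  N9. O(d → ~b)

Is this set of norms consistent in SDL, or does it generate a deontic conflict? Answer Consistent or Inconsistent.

Inconsistent

By case analysis on ~d: premise 4 gives O(~d → ~b) and premise 9 gives O(d → ~b), so O(~b) either way.
Applying K to premise 2 (O(~b → h)) and O(~b) yields O(h).
The contrapositive of premise 1 (O(~v → ~h)) is O(h → v), and O(h) is already established, so O(v).
With premise 3, O(v → j), the K-axiom yields O(j).
Premise 8 is O(~n → ~j); contrapositively O(j → n). Since O(j) holds, K gives O(n).
Applying K to premise 6 (O(n → m)) and O(n) yields O(m).
However, F(m) at premise 5 amounts to O(~m).
We now have both O(m) and O(~m) — m is simultaneously obligatory and forbidden, violating the D-axiom.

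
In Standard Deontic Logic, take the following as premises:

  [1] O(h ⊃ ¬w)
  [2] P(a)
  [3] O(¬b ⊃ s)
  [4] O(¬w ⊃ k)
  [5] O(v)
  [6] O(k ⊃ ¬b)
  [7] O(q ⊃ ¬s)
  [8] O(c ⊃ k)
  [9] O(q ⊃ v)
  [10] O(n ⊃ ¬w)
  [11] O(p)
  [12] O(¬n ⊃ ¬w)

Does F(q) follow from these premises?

Yes

By case analysis on n: premise 10 gives O(n ⊃ ¬w) and premise 12 gives O(¬n ⊃ ¬w), so O(¬w) either way.
Applying K to premise 4 (O(¬w ⊃ k)) and O(¬w) yields O(k).
With premise 6, O(k ⊃ ¬b), the K-axiom yields O(¬b).
From O(¬b) and premise 3, O(¬b ⊃ s), we obtain O(s).
The contrapositive of premise 7 (O(q ⊃ ¬s)) is O(s ⊃ ¬q), and O(s) is already established, so O(¬q).
Premises 1, 2, 5, 8, 9, 11 do not contribute to this derivation.
So O(¬q) holds, i.e. F(q). The claim follows.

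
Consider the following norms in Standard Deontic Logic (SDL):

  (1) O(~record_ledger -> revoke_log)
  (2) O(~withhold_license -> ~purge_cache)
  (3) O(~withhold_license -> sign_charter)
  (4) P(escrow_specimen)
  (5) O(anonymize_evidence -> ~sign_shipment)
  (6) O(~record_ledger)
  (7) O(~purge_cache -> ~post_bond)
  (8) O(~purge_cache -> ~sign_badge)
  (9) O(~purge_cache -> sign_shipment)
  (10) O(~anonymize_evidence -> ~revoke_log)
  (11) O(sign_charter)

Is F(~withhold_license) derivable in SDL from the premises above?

Yes

Premise 6 states O(~record_ledger) outright.
Premise 1 is O(~record_ledger -> revoke_log); since O(~record_ledger), deontic closure gives O(revoke_log).
Premise 10 is O(~anonymize_evidence -> ~revoke_log); contrapositively O(revoke_log -> anonymize_evidence). Since O(revoke_log) holds, K gives O(anonymize_evidence).
Premise 5 is O(anonymize_evidence -> ~sign_shipment); since O(anonymize_evidence), deontic closure gives O(~sign_shipment).
Premise 9 is O(~purge_cache -> sign_shipment); contrapositively O(~sign_shipment -> purge_cache). Since O(~sign_shipment) holds, K gives O(purge_cache).
Premise 2, O(~withhold_license -> ~purge_cache), contraposes to O(purge_cache -> withhold_license); with O(purge_cache) we get O(withhold_license).
Premises 3, 4, 7, 8, 11 do not contribute to this derivation.
So O(withhold_license) holds, i.e. F(~withhold_license). The claim follows.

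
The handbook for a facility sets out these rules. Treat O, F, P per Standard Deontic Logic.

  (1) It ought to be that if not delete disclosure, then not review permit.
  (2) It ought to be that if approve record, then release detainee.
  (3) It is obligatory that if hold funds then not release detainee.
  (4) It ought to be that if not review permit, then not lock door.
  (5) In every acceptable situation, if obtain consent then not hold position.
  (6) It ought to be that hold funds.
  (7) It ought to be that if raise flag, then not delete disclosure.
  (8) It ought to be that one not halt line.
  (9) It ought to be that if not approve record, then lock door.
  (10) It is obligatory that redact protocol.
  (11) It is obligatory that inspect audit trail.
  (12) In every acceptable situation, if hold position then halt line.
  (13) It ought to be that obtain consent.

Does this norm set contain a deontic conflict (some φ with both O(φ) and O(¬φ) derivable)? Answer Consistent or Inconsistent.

Premise 12 is O(hold_position → halt_line), but O(hold_position) is not derivable from the premises, so it does not yield O(halt_line).
So O(halt_line) is not derivable, and the apparent clash with O(¬halt_line) does not arise.
A world satisfying every obligation exists (e.g. approve_record=false, delete_disclosure=true, halt_line=false, hold_funds=true, hold_position=false, inspect_audit_trail=true, lock_door=true, obtain_consent=true, raise_flag=false, redact_protocol=true, release_detainee=false, review_permit=true); no atom is both obligatory and forbidden, so the set is consistent.

Consistent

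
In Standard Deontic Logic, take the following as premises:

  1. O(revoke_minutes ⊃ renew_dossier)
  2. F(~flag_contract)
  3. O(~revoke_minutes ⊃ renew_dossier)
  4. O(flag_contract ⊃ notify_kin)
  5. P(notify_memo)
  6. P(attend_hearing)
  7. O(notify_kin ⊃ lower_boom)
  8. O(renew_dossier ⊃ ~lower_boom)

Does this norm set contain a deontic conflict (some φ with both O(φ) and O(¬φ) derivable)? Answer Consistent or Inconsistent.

Inconsistent

Premises 3 and 1 are O(~revoke_minutes ⊃ renew_dossier) and O(revoke_minutes ⊃ renew_dossier); every ideal world satisfies ~revoke_minutes or revoke_minutes, so in either case renew_dossier holds — hence O(renew_dossier).
From O(renew_dossier) and premise 8, O(renew_dossier ⊃ ~lower_boom), we obtain O(~lower_boom).
Premise 7, O(notify_kin ⊃ lower_boom), contraposes to O(~lower_boom ⊃ ~notify_kin); with O(~lower_boom) we get O(~notify_kin).
Premise 4, O(flag_contract ⊃ notify_kin), contraposes to O(~notify_kin ⊃ ~flag_contract); with O(~notify_kin) we get O(~flag_contract).
Yet premise 2 is F(~flag_contract), i.e. O(flag_contract).
We now have both O(~flag_contract) and O(flag_contract) — flag_contract is simultaneously obligatory and forbidden, violating the D-axiom.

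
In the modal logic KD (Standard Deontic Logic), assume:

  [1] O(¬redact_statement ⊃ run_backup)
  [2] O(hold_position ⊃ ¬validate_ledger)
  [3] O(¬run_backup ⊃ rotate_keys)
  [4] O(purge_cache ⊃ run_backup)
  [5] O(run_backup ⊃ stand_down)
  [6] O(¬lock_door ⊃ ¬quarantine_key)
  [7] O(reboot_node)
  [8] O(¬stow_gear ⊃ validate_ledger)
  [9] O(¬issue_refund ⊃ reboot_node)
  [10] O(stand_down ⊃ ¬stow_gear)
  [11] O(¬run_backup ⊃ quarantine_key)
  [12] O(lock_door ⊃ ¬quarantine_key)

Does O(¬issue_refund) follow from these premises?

No

Premise 9 is O(¬issue_refund ⊃ reboot_node); even if O(reboot_node) held, inferring O(¬issue_refund) would be affirming the consequent — invalid.
No other premise forces O(¬issue_refund). An ideal world satisfying every premise can still have ¬issue_refund false, so O(¬issue_refund) is not derivable.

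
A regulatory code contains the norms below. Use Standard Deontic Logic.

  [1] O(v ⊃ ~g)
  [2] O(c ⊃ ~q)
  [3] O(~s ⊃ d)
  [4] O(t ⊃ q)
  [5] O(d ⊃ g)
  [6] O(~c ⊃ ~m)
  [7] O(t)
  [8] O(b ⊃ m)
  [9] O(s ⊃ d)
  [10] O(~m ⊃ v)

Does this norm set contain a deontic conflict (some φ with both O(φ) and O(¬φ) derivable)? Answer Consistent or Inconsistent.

Inconsistent

Premises 3 and 9 are O(~s ⊃ d) and O(s ⊃ d); every ideal world satisfies ~s or s, so in either case d holds — hence O(d).
With premise 5, O(d ⊃ g), the K-axiom yields O(g).
Premise 1 is O(v ⊃ ~g); contrapositively O(g ⊃ ~v). Since O(g) holds, K gives O(~v).
Premise 10, O(~m ⊃ v), contraposes to O(~v ⊃ m); with O(~v) we get O(m).
Premise 6 is O(~c ⊃ ~m); contrapositively O(m ⊃ c). Since O(m) holds, K gives O(c).
Applying K to premise 2 (O(c ⊃ ~q)) and O(c) yields O(~q).
The contrapositive of premise 4 (O(t ⊃ q)) is O(~q ⊃ ~t), and O(~q) is already established, so O(~t).
Yet premise 7 states O(t).
We now have both O(~t) and O(t) — t is simultaneously obligatory and forbidden, violating the D-axiom.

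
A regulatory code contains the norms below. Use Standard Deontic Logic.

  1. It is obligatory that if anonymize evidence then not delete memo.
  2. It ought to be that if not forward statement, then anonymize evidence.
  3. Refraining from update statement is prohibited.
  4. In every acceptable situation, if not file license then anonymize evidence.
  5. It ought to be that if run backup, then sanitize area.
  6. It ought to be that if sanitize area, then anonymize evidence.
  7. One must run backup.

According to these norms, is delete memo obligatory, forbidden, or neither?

Premise 7 states O(run_backup) outright.
With premise 5, O(run_backup → sanitize_area), the K-axiom yields O(sanitize_area).
Applying K to premise 6 (O(sanitize_area → anonymize_evidence)) and O(sanitize_area) yields O(anonymize_evidence).
Premise 1 is O(anonymize_evidence → ¬delete_memo); since O(anonymize_evidence), deontic closure gives O(¬delete_memo).
Premises 2, 3, 4 do not contribute to this derivation.
Thus O(¬delete_memo), which is F(delete_memo): delete_memo is forbidden.

Forbidden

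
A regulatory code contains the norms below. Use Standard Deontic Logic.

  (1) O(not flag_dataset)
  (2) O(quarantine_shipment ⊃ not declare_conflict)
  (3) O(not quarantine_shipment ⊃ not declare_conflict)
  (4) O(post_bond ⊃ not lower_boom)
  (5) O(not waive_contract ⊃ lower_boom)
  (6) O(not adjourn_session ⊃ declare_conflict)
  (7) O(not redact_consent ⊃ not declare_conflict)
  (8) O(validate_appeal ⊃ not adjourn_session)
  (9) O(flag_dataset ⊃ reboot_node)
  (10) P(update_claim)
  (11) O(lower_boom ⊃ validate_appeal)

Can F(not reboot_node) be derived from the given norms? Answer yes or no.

No

Premise 9 is O(flag_dataset ⊃ reboot_node), but O(flag_dataset) is not derivable from the premises, so it does not yield O(reboot_node).
No other premise forces O(reboot_node). An ideal world satisfying every premise can still have not reboot_node true, so F(not reboot_node) is not derivable.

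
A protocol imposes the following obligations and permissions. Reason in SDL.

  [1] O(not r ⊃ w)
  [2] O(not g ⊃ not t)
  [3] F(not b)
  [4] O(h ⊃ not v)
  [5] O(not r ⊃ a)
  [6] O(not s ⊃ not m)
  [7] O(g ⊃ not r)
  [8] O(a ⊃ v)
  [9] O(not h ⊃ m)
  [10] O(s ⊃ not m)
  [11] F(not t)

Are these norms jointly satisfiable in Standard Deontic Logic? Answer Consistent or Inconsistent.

Premises 6 and 10 cover both cases: O(not s ⊃ not m) and O(s ⊃ not m). Since not s ∨ s is a tautology, O(not m) follows.
The contrapositive of premise 9 (O(not h ⊃ m)) is O(not m ⊃ h), and O(not m) is already established, so O(h).
With premise 4, O(h ⊃ not v), the K-axiom yields O(not v).
The contrapositive of premise 8 (O(a ⊃ v)) is O(not v ⊃ not a), and O(not v) is already established, so O(not a).
Premise 5 is O(not r ⊃ a); contrapositively O(not a ⊃ r). Since O(not a) holds, K gives O(r).
Premise 7, O(g ⊃ not r), contraposes to O(r ⊃ not g); with O(r) we get O(not g).
Applying K to premise 2 (O(not g ⊃ not t)) and O(not g) yields O(not t).
Yet premise 11 is F(not t), i.e. O(t).
We now have both O(not t) and O(t) — t is simultaneously obligatory and forbidden, violating the D-axiom.

Inconsistent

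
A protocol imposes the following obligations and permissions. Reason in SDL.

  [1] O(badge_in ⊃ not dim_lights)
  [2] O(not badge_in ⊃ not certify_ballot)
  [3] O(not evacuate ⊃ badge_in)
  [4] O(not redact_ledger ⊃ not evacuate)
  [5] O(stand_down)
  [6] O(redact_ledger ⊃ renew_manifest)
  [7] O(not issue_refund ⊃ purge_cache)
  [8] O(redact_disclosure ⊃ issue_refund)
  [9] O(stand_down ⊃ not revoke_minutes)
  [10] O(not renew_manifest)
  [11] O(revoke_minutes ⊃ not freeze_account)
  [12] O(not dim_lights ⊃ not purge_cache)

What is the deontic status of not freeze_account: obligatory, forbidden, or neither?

Neither

Premise 11 is O(revoke_minutes ⊃ not freeze_account), but O(revoke_minutes) is not derivable from the premises, so it does not yield O(not freeze_account).
No premise or chain of K-axiom applications forces O(not freeze_account), and none forces O(freeze_account). So not freeze_account is neither obligatory nor forbidden under these norms.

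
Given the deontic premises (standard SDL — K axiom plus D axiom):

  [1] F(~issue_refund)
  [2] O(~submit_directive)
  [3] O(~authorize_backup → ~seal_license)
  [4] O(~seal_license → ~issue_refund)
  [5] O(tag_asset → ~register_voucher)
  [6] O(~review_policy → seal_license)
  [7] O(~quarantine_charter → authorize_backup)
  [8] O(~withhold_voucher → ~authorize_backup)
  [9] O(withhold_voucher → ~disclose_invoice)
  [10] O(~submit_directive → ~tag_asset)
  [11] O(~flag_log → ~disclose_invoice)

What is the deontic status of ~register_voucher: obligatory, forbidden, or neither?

Premise 5 is O(tag_asset → ~register_voucher), but O(tag_asset) is not derivable from the premises, so it does not yield O(~register_voucher).
No premise or chain of K-axiom applications forces O(~register_voucher), and none forces O(register_voucher). So ~register_voucher is neither obligatory nor forbidden under these norms.

Neither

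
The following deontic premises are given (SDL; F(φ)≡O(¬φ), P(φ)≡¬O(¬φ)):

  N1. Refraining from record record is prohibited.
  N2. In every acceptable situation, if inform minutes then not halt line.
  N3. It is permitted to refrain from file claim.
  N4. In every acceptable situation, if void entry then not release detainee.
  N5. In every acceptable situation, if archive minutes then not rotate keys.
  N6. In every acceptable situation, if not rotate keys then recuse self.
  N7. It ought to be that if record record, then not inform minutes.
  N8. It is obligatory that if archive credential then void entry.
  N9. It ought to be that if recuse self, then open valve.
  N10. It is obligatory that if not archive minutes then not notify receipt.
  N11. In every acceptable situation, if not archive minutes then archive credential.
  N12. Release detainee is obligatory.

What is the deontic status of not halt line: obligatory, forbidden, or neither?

Premise 2 is O(inform_minutes → ¬halt_line), but O(inform_minutes) is not derivable from the premises, so it does not yield O(¬halt_line).
No premise or chain of K-axiom applications forces O(¬halt_line), and none forces O(halt_line). So ¬halt_line is neither obligatory nor forbidden under these norms.

Neither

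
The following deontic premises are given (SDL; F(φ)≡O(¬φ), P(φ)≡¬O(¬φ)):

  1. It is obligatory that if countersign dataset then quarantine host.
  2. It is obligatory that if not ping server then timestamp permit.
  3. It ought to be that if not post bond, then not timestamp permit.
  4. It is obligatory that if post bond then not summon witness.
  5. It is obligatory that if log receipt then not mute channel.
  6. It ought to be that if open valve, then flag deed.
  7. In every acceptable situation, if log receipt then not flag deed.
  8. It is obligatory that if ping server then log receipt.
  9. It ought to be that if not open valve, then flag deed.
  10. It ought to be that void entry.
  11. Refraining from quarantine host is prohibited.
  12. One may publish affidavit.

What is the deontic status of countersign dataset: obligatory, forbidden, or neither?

Neither

Premise 1 is O(countersign_dataset → quarantine_host); even if O(quarantine_host) held, inferring O(countersign_dataset) would be affirming the consequent — invalid.
No premise or chain of K-axiom applications forces O(countersign_dataset), and none forces O(¬countersign_dataset). So countersign_dataset is neither obligatory nor forbidden under these norms.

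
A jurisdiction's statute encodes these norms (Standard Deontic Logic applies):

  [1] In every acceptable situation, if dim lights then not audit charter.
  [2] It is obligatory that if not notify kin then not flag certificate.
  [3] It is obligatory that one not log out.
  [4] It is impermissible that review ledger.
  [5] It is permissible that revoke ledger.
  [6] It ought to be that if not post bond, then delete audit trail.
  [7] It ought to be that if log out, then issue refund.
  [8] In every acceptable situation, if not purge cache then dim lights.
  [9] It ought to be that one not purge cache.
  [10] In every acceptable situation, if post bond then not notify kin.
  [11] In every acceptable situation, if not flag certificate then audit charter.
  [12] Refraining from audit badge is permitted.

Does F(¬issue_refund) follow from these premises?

No

Premise 7 is O(log_out → issue_refund), but O(log_out) is not derivable from the premises, so it does not yield O(issue_refund).
No other premise forces O(issue_refund). An ideal world satisfying every premise can still have ¬issue_refund true, so F(¬issue_refund) is not derivable.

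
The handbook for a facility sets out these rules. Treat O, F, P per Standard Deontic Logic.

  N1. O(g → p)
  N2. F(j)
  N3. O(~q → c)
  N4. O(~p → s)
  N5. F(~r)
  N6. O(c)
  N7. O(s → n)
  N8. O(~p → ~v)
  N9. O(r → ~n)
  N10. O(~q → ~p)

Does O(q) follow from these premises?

Premise 5, F(~r), is equivalent to O(r).
Applying K to premise 9 (O(r → ~n)) and O(r) yields O(~n).
Premise 7 is O(s → n); contrapositively O(~n → ~s). Since O(~n) holds, K gives O(~s).
The contrapositive of premise 4 (O(~p → s)) is O(~s → p), and O(~s) is already established, so O(p).
The contrapositive of premise 10 (O(~q → ~p)) is O(p → q), and O(p) is already established, so O(q).
Premises 1, 2, 3, 6, 8 do not contribute to this derivation.
So O(q) follows.

Yes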